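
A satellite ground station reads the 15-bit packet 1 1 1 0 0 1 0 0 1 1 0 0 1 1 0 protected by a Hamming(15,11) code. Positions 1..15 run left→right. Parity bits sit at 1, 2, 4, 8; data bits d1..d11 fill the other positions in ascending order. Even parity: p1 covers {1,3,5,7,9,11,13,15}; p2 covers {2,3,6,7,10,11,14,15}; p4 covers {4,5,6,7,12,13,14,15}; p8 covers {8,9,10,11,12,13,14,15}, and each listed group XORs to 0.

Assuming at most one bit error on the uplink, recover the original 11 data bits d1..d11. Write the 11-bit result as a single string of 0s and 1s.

s1 (pos 1,3,5,7,9,11,13,15): 1⊕1⊕0⊕0⊕1⊕0⊕1⊕0 = 0
s2 (pos 2,3,6,7,10,11,14,15): 1⊕1⊕1⊕0⊕1⊕0⊕1⊕0 = 1
s4 (pos 4,5,6,7,12,13,14,15): 0⊕0⊕1⊕0⊕0⊕1⊕1⊕0 = 1
s8 (pos 8,9,10,11,12,13,14,15): 0⊕1⊕1⊕0⊕0⊕1⊕1⊕0 = 0
Syndrome s8…s1 = 0110 → error at position 6.
Flip position 6: 111001001100110 → 111000001100110
Read data bits from positions 3,5,6,7,9,10,11,12,13,14,15: 10001100110

10001100110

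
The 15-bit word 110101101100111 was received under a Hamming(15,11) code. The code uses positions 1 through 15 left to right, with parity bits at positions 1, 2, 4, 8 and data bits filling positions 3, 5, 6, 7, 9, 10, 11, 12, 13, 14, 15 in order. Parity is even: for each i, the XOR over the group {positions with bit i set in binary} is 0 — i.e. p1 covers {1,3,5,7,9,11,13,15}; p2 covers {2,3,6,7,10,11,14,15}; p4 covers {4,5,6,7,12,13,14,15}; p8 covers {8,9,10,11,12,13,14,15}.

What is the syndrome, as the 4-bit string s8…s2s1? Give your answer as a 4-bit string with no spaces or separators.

s1 (pos 1,3,5,7,9,11,13,15): 1⊕0⊕0⊕1⊕1⊕0⊕1⊕1 = 1
s2 (pos 2,3,6,7,10,11,14,15): 1⊕0⊕1⊕1⊕1⊕0⊕1⊕1 = 0
s4 (pos 4,5,6,7,12,13,14,15): 1⊕0⊕1⊕1⊕0⊕1⊕1⊕1 = 0
s8 (pos 8,9,10,11,12,13,14,15): 0⊕1⊕1⊕0⊕0⊕1⊕1⊕1 = 1
Syndrome s8…s1 = 1001 → error at position 9.

1001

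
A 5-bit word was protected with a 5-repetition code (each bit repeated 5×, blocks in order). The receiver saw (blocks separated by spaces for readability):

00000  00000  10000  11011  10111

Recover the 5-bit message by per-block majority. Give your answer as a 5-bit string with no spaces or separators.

Block 1 (00000): 0 ones → 0
Block 2 (00000): 0 ones → 0
Block 3 (10000): 1 one → 0
Block 4 (11011): 4 ones → 1
Block 5 (10111): 4 ones → 1

00011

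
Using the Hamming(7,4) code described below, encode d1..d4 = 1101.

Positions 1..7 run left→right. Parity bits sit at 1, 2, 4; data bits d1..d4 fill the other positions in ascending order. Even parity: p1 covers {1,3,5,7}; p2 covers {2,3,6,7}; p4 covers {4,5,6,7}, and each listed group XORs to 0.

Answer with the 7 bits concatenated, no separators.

Place data at non-parity positions: p1 p2 1 p4 1 0 1
p1 (pos 1,3,5,7): XOR of data positions = 1⊕1⊕1 = 1
p2 (pos 2,3,6,7): XOR of data positions = 1⊕0⊕1 = 0
p4 (pos 4,5,6,7): XOR of data positions = 1⊕0⊕1 = 0
Codeword: 1010101

1010101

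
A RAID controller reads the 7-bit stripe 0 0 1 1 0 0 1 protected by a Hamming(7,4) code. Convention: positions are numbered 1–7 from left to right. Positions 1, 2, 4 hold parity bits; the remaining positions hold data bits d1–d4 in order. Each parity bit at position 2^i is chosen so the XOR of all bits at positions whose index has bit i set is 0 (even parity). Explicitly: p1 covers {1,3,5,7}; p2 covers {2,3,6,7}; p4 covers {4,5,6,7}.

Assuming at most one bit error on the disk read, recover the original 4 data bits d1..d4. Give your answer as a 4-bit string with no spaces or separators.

s1 (pos 1,3,5,7): 0⊕1⊕0⊕1 = 0
s2 (pos 2,3,6,7): 0⊕1⊕0⊕1 = 0
s4 (pos 4,5,6,7): 1⊕0⊕0⊕1 = 0
Syndrome s4…s1 = 000 → no error.
Read data bits from positions 3,5,6,7: 1001

1001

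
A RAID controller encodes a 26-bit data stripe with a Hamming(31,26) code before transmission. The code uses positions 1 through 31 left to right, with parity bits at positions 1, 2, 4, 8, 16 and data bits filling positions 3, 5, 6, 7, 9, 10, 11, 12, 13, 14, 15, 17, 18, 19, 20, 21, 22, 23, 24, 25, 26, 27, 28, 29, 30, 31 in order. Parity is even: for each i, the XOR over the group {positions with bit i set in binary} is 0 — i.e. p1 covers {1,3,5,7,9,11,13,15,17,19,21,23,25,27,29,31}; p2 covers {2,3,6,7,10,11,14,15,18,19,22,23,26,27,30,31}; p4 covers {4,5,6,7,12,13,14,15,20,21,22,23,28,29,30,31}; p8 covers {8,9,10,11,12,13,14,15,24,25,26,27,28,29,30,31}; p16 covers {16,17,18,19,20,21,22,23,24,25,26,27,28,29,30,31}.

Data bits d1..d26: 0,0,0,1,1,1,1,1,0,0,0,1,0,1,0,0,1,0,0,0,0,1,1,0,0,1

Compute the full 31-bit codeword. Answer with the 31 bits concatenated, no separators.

1101001111110000101001000011001

Place data at non-parity positions: p1 p2 0 p4 0 0 1 p8 1 1 1 1 0 0 0 p16 1 0 1 0 0 1 0 0 0 0 1 1 0 0 1
p1 (pos 1,3,5,7,9,11,13,15,17,19,21,23,25,27,29,31): XOR of data positions = 0⊕0⊕1⊕1⊕1⊕0⊕0⊕1⊕1⊕0⊕0⊕0⊕1⊕0⊕1 = 1
p2 (pos 2,3,6,7,10,11,14,15,18,19,22,23,26,27,30,31): XOR of data positions = 0⊕0⊕1⊕1⊕1⊕0⊕0⊕0⊕1⊕1⊕0⊕0⊕1⊕0⊕1 = 1
p4 (pos 4,5,6,7,12,13,14,15,20,21,22,23,28,29,30,31): XOR of data positions = 0⊕0⊕1⊕1⊕0⊕0⊕0⊕0⊕0⊕1⊕0⊕1⊕0⊕0⊕1 = 1
p8 (pos 8,9,10,11,12,13,14,15,24,25,26,27,28,29,30,31): XOR of data positions = 1⊕1⊕1⊕1⊕0⊕0⊕0⊕0⊕0⊕0⊕1⊕1⊕0⊕0⊕1 = 1
p16 (pos 16,17,18,19,20,21,22,23,24,25,26,27,28,29,30,31): XOR of data positions = 1⊕0⊕1⊕0⊕0⊕1⊕0⊕0⊕0⊕0⊕1⊕1⊕0⊕0⊕1 = 0
Codeword: 1101001111110000101001000011001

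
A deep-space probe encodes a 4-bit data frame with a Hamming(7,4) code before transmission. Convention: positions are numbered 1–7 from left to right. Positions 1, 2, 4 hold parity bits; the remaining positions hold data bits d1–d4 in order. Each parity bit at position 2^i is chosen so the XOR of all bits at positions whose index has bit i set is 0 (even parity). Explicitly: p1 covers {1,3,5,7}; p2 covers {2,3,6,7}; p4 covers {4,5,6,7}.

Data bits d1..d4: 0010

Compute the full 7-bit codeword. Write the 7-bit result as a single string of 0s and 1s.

Place data at non-parity positions: p1 p2 0 p4 0 1 0
p1 (pos 1,3,5,7): XOR of data positions = 0⊕0⊕0 = 0
p2 (pos 2,3,6,7): XOR of data positions = 0⊕1⊕0 = 1
p4 (pos 4,5,6,7): XOR of data positions = 0⊕1⊕0 = 1
Codeword: 0101010

0101010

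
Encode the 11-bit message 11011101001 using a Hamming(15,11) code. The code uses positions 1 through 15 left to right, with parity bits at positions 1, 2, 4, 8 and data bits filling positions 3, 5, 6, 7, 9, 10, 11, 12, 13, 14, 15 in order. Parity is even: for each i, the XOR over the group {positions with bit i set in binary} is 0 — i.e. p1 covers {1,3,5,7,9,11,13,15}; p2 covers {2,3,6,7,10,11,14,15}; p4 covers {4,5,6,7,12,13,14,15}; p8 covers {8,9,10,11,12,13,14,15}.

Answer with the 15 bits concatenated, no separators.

Place data at non-parity positions: p1 p2 1 p4 1 0 1 p8 1 1 0 1 0 0 1
p1 (pos 1,3,5,7,9,11,13,15): XOR of data positions = 1⊕1⊕1⊕1⊕0⊕0⊕1 = 1
p2 (pos 2,3,6,7,10,11,14,15): XOR of data positions = 1⊕0⊕1⊕1⊕0⊕0⊕1 = 0
p4 (pos 4,5,6,7,12,13,14,15): XOR of data positions = 1⊕0⊕1⊕1⊕0⊕0⊕1 = 0
p8 (pos 8,9,10,11,12,13,14,15): XOR of data positions = 1⊕1⊕0⊕1⊕0⊕0⊕1 = 0
Codeword: 101010101101001

101010101101001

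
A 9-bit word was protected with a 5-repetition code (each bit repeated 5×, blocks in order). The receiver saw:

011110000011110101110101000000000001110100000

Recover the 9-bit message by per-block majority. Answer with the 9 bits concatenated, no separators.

101100010

Block 1 (01111): 4 ones → 1
Block 2 (00000): 0 ones → 0
Block 3 (11110): 4 ones → 1
Block 4 (10111): 4 ones → 1
Block 5 (01010): 2 ones → 0
Block 6 (00000): 0 ones → 0
Block 7 (00000): 0 ones → 0
Block 8 (11101): 4 ones → 1
Block 9 (00000): 0 ones → 0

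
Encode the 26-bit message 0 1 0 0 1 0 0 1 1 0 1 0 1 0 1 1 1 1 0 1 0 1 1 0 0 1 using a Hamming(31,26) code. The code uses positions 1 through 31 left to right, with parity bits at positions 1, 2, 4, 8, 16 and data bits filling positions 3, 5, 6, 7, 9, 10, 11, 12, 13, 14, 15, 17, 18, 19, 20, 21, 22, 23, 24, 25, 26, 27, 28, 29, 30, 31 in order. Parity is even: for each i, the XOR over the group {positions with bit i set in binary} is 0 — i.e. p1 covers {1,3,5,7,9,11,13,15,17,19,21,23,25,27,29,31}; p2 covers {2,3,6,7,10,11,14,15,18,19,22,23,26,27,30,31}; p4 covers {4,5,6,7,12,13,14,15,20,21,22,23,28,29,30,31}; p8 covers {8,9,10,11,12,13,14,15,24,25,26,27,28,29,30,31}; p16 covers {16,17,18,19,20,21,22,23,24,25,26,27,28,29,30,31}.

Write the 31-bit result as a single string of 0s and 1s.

Place data at non-parity positions: p1 p2 0 p4 1 0 0 p8 1 0 0 1 1 0 1 p16 0 1 0 1 1 1 1 0 1 0 1 1 0 0 1
p1 (pos 1,3,5,7,9,11,13,15,17,19,21,23,25,27,29,31): XOR of data positions = 0⊕1⊕0⊕1⊕0⊕1⊕1⊕0⊕0⊕1⊕1⊕1⊕1⊕0⊕1 = 1
p2 (pos 2,3,6,7,10,11,14,15,18,19,22,23,26,27,30,31): XOR of data positions = 0⊕0⊕0⊕0⊕0⊕0⊕1⊕1⊕0⊕1⊕1⊕0⊕1⊕0⊕1 = 0
p4 (pos 4,5,6,7,12,13,14,15,20,21,22,23,28,29,30,31): XOR of data positions = 1⊕0⊕0⊕1⊕1⊕0⊕1⊕1⊕1⊕1⊕1⊕1⊕0⊕0⊕1 = 0
p8 (pos 8,9,10,11,12,13,14,15,24,25,26,27,28,29,30,31): XOR of data positions = 1⊕0⊕0⊕1⊕1⊕0⊕1⊕0⊕1⊕0⊕1⊕1⊕0⊕0⊕1 = 0
p16 (pos 16,17,18,19,20,21,22,23,24,25,26,27,28,29,30,31): XOR of data positions = 0⊕1⊕0⊕1⊕1⊕1⊕1⊕0⊕1⊕0⊕1⊕1⊕0⊕0⊕1 = 1
Codeword: 1000100010011011010111101011001

1000100010011011010111101011001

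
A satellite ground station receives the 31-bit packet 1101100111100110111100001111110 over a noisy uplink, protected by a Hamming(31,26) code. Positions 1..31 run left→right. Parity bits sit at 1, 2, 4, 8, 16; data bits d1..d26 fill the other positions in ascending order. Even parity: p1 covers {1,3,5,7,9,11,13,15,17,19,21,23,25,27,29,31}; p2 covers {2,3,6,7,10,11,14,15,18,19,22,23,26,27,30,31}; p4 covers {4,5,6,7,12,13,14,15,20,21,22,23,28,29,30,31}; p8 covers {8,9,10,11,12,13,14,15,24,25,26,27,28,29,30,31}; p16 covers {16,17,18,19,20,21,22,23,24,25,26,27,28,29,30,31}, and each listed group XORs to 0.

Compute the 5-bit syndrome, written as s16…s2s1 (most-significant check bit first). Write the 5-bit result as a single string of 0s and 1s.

00000

s1 (pos 1,3,5,7,9,11,13,15,17,19,21,23,25,27,29,31): 1⊕0⊕1⊕0⊕1⊕1⊕0⊕1⊕1⊕1⊕0⊕0⊕1⊕1⊕1⊕0 = 0
s2 (pos 2,3,6,7,10,11,14,15,18,19,22,23,26,27,30,31): 1⊕0⊕0⊕0⊕1⊕1⊕1⊕1⊕1⊕1⊕0⊕0⊕1⊕1⊕1⊕0 = 0
s4 (pos 4,5,6,7,12,13,14,15,20,21,22,23,28,29,30,31): 1⊕1⊕0⊕0⊕0⊕0⊕1⊕1⊕1⊕0⊕0⊕0⊕1⊕1⊕1⊕0 = 0
s8 (pos 8,9,10,11,12,13,14,15,24,25,26,27,28,29,30,31): 1⊕1⊕1⊕1⊕0⊕0⊕1⊕1⊕0⊕1⊕1⊕1⊕1⊕1⊕1⊕0 = 0
s16 (pos 16,17,18,19,20,21,22,23,24,25,26,27,28,29,30,31): 0⊕1⊕1⊕1⊕1⊕0⊕0⊕0⊕0⊕1⊕1⊕1⊕1⊕1⊕1⊕0 = 0
Syndrome s16…s1 = 00000 → no error.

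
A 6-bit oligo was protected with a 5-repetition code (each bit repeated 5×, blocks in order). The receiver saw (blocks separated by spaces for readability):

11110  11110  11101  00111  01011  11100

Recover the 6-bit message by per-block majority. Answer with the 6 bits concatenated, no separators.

Block 1 (11110): 4 ones → 1
Block 2 (11110): 4 ones → 1
Block 3 (11101): 4 ones → 1
Block 4 (00111): 3 ones → 1
Block 5 (01011): 3 ones → 1
Block 6 (11100): 3 ones → 1

111111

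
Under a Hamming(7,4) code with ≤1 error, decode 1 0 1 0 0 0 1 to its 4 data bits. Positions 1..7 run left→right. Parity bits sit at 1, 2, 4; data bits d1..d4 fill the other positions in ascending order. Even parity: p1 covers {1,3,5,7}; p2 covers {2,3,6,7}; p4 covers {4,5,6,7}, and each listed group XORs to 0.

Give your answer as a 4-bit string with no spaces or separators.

1101

s1 (pos 1,3,5,7): 1⊕1⊕0⊕1 = 1
s2 (pos 2,3,6,7): 0⊕1⊕0⊕1 = 0
s4 (pos 4,5,6,7): 0⊕0⊕0⊕1 = 1
Syndrome s4…s1 = 101 → error at position 5.
Flip position 5: 1010001 → 1010101
Read data bits from positions 3,5,6,7: 1101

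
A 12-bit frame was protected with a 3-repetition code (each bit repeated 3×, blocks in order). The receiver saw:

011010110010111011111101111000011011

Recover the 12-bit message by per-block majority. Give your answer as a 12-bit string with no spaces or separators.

Block 1 (011): 2 ones → 1
Block 2 (010): 1 one → 0
Block 3 (110): 2 ones → 1
Block 4 (010): 1 one → 0
Block 5 (111): 3 ones → 1
Block 6 (011): 2 ones → 1
Block 7 (111): 3 ones → 1
Block 8 (101): 2 ones → 1
Block 9 (111): 3 ones → 1
Block 10 (000): 0 ones → 0
Block 11 (011): 2 ones → 1
Block 12 (011): 2 ones → 1

101011111011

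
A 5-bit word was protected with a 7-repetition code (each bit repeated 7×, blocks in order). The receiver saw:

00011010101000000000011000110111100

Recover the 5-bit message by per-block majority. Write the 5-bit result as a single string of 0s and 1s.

00011

Block 1 (0001101): 3 ones → 0
Block 2 (0101000): 2 ones → 0
Block 3 (0000000): 0 ones → 0
Block 4 (1100011): 4 ones → 1
Block 5 (0111100): 4 ones → 1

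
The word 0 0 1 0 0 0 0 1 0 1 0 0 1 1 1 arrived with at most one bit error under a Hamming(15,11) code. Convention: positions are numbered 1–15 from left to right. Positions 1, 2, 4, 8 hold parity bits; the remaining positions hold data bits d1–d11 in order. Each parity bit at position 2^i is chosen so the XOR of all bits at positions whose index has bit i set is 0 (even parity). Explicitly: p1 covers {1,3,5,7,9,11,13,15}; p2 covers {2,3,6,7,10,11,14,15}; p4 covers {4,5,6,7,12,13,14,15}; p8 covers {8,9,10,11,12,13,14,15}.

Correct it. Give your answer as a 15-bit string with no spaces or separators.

s1 (pos 1,3,5,7,9,11,13,15): 0⊕1⊕0⊕0⊕0⊕0⊕1⊕1 = 1
s2 (pos 2,3,6,7,10,11,14,15): 0⊕1⊕0⊕0⊕1⊕0⊕1⊕1 = 0
s4 (pos 4,5,6,7,12,13,14,15): 0⊕0⊕0⊕0⊕0⊕1⊕1⊕1 = 1
s8 (pos 8,9,10,11,12,13,14,15): 1⊕0⊕1⊕0⊕0⊕1⊕1⊕1 = 1
Syndrome s8…s1 = 1101 → error at position 13.
Flip position 13: 001000010100111 → 001000010100011

001000010100011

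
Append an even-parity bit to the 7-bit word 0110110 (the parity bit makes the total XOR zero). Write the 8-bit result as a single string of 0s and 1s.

XOR of the 7 data bits: 0⊕1⊕1⊕0⊕1⊕1⊕0 = 0
Parity bit = 0 (so all 8 bits XOR to 0).

01101100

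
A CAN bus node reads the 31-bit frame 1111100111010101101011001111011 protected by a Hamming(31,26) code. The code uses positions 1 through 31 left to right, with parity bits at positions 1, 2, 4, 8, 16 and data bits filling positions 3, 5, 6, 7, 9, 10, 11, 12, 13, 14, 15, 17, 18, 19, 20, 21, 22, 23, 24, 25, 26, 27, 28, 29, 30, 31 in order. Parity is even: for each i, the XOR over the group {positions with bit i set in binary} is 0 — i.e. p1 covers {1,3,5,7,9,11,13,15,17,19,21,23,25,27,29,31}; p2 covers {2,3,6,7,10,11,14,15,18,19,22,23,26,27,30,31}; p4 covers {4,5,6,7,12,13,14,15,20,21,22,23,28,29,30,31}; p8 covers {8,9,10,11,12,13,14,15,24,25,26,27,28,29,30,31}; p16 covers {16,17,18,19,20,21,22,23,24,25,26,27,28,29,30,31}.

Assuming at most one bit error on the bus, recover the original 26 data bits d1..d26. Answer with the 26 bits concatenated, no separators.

11001101010101011001110011

s1 (pos 1,3,5,7,9,11,13,15,17,19,21,23,25,27,29,31): 1⊕1⊕1⊕0⊕1⊕0⊕0⊕0⊕1⊕1⊕1⊕0⊕1⊕1⊕0⊕1 = 0
s2 (pos 2,3,6,7,10,11,14,15,18,19,22,23,26,27,30,31): 1⊕1⊕0⊕0⊕1⊕0⊕1⊕0⊕0⊕1⊕1⊕0⊕1⊕1⊕1⊕1 = 0
s4 (pos 4,5,6,7,12,13,14,15,20,21,22,23,28,29,30,31): 1⊕1⊕0⊕0⊕1⊕0⊕1⊕0⊕0⊕1⊕1⊕0⊕1⊕0⊕1⊕1 = 1
s8 (pos 8,9,10,11,12,13,14,15,24,25,26,27,28,29,30,31): 1⊕1⊕1⊕0⊕1⊕0⊕1⊕0⊕0⊕1⊕1⊕1⊕1⊕0⊕1⊕1 = 1
s16 (pos 16,17,18,19,20,21,22,23,24,25,26,27,28,29,30,31): 1⊕1⊕0⊕1⊕0⊕1⊕1⊕0⊕0⊕1⊕1⊕1⊕1⊕0⊕1⊕1 = 1
Syndrome s16…s1 = 11100 → error at position 28.
Flip position 28: 1111100111010101101011001111011 → 1111100111010101101011001110011
Read data bits from positions 3,5,6,7,9,10,11,12,13,14,15,17,18,19,20,21,22,23,24,25,26,27,28,29,30,31: 11001101010101011001110011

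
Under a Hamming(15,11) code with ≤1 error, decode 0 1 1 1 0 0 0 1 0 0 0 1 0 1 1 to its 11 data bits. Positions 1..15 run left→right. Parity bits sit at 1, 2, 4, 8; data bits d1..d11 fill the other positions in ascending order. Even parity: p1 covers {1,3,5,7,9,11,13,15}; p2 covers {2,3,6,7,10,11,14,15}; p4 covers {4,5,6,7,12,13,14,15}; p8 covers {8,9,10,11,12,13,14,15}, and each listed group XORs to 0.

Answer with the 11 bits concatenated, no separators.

s1 (pos 1,3,5,7,9,11,13,15): 0⊕1⊕0⊕0⊕0⊕0⊕0⊕1 = 0
s2 (pos 2,3,6,7,10,11,14,15): 1⊕1⊕0⊕0⊕0⊕0⊕1⊕1 = 0
s4 (pos 4,5,6,7,12,13,14,15): 1⊕0⊕0⊕0⊕1⊕0⊕1⊕1 = 0
s8 (pos 8,9,10,11,12,13,14,15): 1⊕0⊕0⊕0⊕1⊕0⊕1⊕1 = 0
Syndrome s8…s1 = 0000 → no error.
Read data bits from positions 3,5,6,7,9,10,11,12,13,14,15: 10000001011

10000001011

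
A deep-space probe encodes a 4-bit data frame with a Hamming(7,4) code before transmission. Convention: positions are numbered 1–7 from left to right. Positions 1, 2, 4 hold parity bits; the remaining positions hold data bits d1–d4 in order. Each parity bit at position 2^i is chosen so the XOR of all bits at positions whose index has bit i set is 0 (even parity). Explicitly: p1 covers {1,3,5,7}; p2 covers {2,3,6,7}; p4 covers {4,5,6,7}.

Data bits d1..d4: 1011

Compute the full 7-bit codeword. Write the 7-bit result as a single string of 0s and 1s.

0110011

Place data at non-parity positions: p1 p2 1 p4 0 1 1
p1 (pos 1,3,5,7): XOR of data positions = 1⊕0⊕1 = 0
p2 (pos 2,3,6,7): XOR of data positions = 1⊕1⊕1 = 1
p4 (pos 4,5,6,7): XOR of data positions = 0⊕1⊕1 = 0
Codeword: 0110011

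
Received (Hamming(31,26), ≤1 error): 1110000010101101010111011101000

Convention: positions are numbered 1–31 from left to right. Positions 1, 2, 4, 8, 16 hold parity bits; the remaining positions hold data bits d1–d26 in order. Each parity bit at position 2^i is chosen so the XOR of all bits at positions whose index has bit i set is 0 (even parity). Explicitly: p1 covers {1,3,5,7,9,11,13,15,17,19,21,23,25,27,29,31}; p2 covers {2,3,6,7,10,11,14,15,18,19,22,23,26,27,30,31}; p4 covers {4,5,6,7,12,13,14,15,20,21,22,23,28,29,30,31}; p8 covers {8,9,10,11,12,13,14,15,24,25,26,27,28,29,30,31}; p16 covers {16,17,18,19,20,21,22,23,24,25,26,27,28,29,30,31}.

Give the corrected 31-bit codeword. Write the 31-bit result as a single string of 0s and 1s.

s1 (pos 1,3,5,7,9,11,13,15,17,19,21,23,25,27,29,31): 1⊕1⊕0⊕0⊕1⊕1⊕1⊕0⊕0⊕0⊕1⊕0⊕1⊕0⊕0⊕0 = 1
s2 (pos 2,3,6,7,10,11,14,15,18,19,22,23,26,27,30,31): 1⊕1⊕0⊕0⊕0⊕1⊕1⊕0⊕1⊕0⊕1⊕0⊕1⊕0⊕0⊕0 = 1
s4 (pos 4,5,6,7,12,13,14,15,20,21,22,23,28,29,30,31): 0⊕0⊕0⊕0⊕0⊕1⊕1⊕0⊕1⊕1⊕1⊕0⊕1⊕0⊕0⊕0 = 0
s8 (pos 8,9,10,11,12,13,14,15,24,25,26,27,28,29,30,31): 0⊕1⊕0⊕1⊕0⊕1⊕1⊕0⊕1⊕1⊕1⊕0⊕1⊕0⊕0⊕0 = 0
s16 (pos 16,17,18,19,20,21,22,23,24,25,26,27,28,29,30,31): 1⊕0⊕1⊕0⊕1⊕1⊕1⊕0⊕1⊕1⊕1⊕0⊕1⊕0⊕0⊕0 = 1
Syndrome s16…s1 = 10011 → error at position 19.
Flip position 19: 1110000010101101010111011101000 → 1110000010101101011111011101000

1110000010101101011111011101000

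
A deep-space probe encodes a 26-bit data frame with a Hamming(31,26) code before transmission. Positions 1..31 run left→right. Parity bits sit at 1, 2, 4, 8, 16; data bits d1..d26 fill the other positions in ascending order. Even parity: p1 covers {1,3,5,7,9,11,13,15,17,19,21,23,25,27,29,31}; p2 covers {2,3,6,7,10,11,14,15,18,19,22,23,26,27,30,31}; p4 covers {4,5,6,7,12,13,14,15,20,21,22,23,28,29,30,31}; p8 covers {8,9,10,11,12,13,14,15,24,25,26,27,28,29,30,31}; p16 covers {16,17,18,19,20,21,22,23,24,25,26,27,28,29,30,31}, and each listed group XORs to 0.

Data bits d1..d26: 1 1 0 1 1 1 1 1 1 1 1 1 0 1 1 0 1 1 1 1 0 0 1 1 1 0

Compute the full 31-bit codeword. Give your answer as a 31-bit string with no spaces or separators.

Place data at non-parity positions: p1 p2 1 p4 1 0 1 p8 1 1 1 1 1 1 1 p16 1 0 1 1 0 1 1 1 1 0 0 1 1 1 0
p1 (pos 1,3,5,7,9,11,13,15,17,19,21,23,25,27,29,31): XOR of data positions = 1⊕1⊕1⊕1⊕1⊕1⊕1⊕1⊕1⊕0⊕1⊕1⊕0⊕1⊕0 = 0
p2 (pos 2,3,6,7,10,11,14,15,18,19,22,23,26,27,30,31): XOR of data positions = 1⊕0⊕1⊕1⊕1⊕1⊕1⊕0⊕1⊕1⊕1⊕0⊕0⊕1⊕0 = 0
p4 (pos 4,5,6,7,12,13,14,15,20,21,22,23,28,29,30,31): XOR of data positions = 1⊕0⊕1⊕1⊕1⊕1⊕1⊕1⊕0⊕1⊕1⊕1⊕1⊕1⊕0 = 0
p8 (pos 8,9,10,11,12,13,14,15,24,25,26,27,28,29,30,31): XOR of data positions = 1⊕1⊕1⊕1⊕1⊕1⊕1⊕1⊕1⊕0⊕0⊕1⊕1⊕1⊕0 = 0
p16 (pos 16,17,18,19,20,21,22,23,24,25,26,27,28,29,30,31): XOR of data positions = 1⊕0⊕1⊕1⊕0⊕1⊕1⊕1⊕1⊕0⊕0⊕1⊕1⊕1⊕0 = 0
Codeword: 0010101011111110101101111001110

0010101011111110101101111001110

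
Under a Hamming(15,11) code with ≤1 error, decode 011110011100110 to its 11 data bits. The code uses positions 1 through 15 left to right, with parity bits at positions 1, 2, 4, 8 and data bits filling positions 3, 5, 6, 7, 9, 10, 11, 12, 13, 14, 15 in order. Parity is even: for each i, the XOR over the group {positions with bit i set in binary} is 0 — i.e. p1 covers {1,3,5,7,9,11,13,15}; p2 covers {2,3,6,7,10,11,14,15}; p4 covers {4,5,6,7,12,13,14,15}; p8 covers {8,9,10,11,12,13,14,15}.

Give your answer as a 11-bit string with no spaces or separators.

s1 (pos 1,3,5,7,9,11,13,15): 0⊕1⊕1⊕0⊕1⊕0⊕1⊕0 = 0
s2 (pos 2,3,6,7,10,11,14,15): 1⊕1⊕0⊕0⊕1⊕0⊕1⊕0 = 0
s4 (pos 4,5,6,7,12,13,14,15): 1⊕1⊕0⊕0⊕0⊕1⊕1⊕0 = 0
s8 (pos 8,9,10,11,12,13,14,15): 1⊕1⊕1⊕0⊕0⊕1⊕1⊕0 = 1
Syndrome s8…s1 = 1000 → error at position 8.
Flip position 8: 011110011100110 → 011110001100110
Read data bits from positions 3,5,6,7,9,10,11,12,13,14,15: 11001100110

11001100110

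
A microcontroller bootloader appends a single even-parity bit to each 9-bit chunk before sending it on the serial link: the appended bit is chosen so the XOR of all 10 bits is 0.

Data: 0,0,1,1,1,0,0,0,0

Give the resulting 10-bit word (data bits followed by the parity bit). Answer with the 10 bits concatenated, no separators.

XOR of the 9 data bits: 0⊕0⊕1⊕1⊕1⊕0⊕0⊕0⊕0 = 1
Parity bit = 1 (so all 10 bits XOR to 0).

0011100001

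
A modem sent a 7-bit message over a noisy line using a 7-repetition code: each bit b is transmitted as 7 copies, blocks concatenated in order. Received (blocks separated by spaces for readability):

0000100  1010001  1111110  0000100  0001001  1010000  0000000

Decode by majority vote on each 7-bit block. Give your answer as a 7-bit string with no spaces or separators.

0010000

Block 1 (0000100): 1 one → 0
Block 2 (1010001): 3 ones → 0
Block 3 (1111110): 6 ones → 1
Block 4 (0000100): 1 one → 0
Block 5 (0001001): 2 ones → 0
Block 6 (1010000): 2 ones → 0
Block 7 (0000000): 0 ones → 0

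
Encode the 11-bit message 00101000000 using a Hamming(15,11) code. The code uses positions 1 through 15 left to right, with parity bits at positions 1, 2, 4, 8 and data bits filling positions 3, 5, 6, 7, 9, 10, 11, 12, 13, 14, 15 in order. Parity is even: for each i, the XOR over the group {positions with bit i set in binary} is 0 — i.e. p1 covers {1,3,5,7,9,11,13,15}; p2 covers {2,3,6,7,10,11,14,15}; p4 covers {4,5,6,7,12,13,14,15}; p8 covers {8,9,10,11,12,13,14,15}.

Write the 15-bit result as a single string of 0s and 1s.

110101011000000

Place data at non-parity positions: p1 p2 0 p4 0 1 0 p8 1 0 0 0 0 0 0
p1 (pos 1,3,5,7,9,11,13,15): XOR of data positions = 0⊕0⊕0⊕1⊕0⊕0⊕0 = 1
p2 (pos 2,3,6,7,10,11,14,15): XOR of data positions = 0⊕1⊕0⊕0⊕0⊕0⊕0 = 1
p4 (pos 4,5,6,7,12,13,14,15): XOR of data positions = 0⊕1⊕0⊕0⊕0⊕0⊕0 = 1
p8 (pos 8,9,10,11,12,13,14,15): XOR of data positions = 1⊕0⊕0⊕0⊕0⊕0⊕0 = 1
Codeword: 110101011000000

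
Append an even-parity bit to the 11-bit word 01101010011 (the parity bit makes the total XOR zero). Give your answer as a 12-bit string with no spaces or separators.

011010100110

XOR of the 11 data bits: 0⊕1⊕1⊕0⊕1⊕0⊕1⊕0⊕0⊕1⊕1 = 0
Parity bit = 0 (so all 12 bits XOR to 0).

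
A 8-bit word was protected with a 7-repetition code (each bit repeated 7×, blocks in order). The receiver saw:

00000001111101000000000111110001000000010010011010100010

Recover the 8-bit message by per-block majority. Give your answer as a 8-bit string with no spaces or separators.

Block 1 (0000000): 0 ones → 0
Block 2 (1111101): 6 ones → 1
Block 3 (0000000): 0 ones → 0
Block 4 (0011111): 5 ones → 1
Block 5 (0001000): 1 one → 0
Block 6 (0000100): 1 one → 0
Block 7 (1001101): 4 ones → 1
Block 8 (0100010): 2 ones → 0

01010010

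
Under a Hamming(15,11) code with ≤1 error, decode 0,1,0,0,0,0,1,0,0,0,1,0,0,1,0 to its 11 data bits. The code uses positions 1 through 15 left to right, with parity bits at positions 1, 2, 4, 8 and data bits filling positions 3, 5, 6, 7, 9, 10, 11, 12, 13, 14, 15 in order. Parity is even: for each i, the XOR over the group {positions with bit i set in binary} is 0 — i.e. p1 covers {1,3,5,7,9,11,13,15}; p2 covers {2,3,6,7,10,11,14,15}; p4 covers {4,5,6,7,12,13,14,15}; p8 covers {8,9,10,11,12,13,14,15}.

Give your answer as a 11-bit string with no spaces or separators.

s1 (pos 1,3,5,7,9,11,13,15): 0⊕0⊕0⊕1⊕0⊕1⊕0⊕0 = 0
s2 (pos 2,3,6,7,10,11,14,15): 1⊕0⊕0⊕1⊕0⊕1⊕1⊕0 = 0
s4 (pos 4,5,6,7,12,13,14,15): 0⊕0⊕0⊕1⊕0⊕0⊕1⊕0 = 0
s8 (pos 8,9,10,11,12,13,14,15): 0⊕0⊕0⊕1⊕0⊕0⊕1⊕0 = 0
Syndrome s8…s1 = 0000 → no error.
Read data bits from positions 3,5,6,7,9,10,11,12,13,14,15: 00010010010

00010010010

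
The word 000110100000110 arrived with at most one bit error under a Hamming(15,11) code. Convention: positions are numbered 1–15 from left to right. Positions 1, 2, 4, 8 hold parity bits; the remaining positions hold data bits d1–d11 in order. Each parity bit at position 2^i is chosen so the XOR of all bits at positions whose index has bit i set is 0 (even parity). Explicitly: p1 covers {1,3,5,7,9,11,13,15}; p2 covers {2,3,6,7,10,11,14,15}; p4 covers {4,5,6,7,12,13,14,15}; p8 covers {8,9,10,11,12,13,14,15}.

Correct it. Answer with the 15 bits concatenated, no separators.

000100100000110

s1 (pos 1,3,5,7,9,11,13,15): 0⊕0⊕1⊕1⊕0⊕0⊕1⊕0 = 1
s2 (pos 2,3,6,7,10,11,14,15): 0⊕0⊕0⊕1⊕0⊕0⊕1⊕0 = 0
s4 (pos 4,5,6,7,12,13,14,15): 1⊕1⊕0⊕1⊕0⊕1⊕1⊕0 = 1
s8 (pos 8,9,10,11,12,13,14,15): 0⊕0⊕0⊕0⊕0⊕1⊕1⊕0 = 0
Syndrome s8…s1 = 0101 → error at position 5.
Flip position 5: 000110100000110 → 000100100000110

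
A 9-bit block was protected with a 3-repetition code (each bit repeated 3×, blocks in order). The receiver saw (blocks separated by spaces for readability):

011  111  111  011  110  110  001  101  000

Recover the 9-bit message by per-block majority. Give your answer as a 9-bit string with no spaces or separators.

Block 1 (011): 2 ones → 1
Block 2 (111): 3 ones → 1
Block 3 (111): 3 ones → 1
Block 4 (011): 2 ones → 1
Block 5 (110): 2 ones → 1
Block 6 (110): 2 ones → 1
Block 7 (001): 1 one → 0
Block 8 (101): 2 ones → 1
Block 9 (000): 0 ones → 0

111111010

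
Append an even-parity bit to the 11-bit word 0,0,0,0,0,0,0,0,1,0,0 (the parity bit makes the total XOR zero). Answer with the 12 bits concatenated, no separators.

000000001001

XOR of the 11 data bits: 0⊕0⊕0⊕0⊕0⊕0⊕0⊕0⊕1⊕0⊕0 = 1
Parity bit = 1 (so all 12 bits XOR to 0).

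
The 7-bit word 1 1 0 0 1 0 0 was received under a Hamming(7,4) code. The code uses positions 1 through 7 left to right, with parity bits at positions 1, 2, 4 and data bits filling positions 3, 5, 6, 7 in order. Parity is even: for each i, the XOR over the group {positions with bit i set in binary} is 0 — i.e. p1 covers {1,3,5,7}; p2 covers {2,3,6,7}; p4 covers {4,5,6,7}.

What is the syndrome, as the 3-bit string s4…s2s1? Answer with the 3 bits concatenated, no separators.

s1 (pos 1,3,5,7): 1⊕0⊕1⊕0 = 0
s2 (pos 2,3,6,7): 1⊕0⊕0⊕0 = 1
s4 (pos 4,5,6,7): 0⊕1⊕0⊕0 = 1
Syndrome s4…s1 = 110 → error at position 6.

110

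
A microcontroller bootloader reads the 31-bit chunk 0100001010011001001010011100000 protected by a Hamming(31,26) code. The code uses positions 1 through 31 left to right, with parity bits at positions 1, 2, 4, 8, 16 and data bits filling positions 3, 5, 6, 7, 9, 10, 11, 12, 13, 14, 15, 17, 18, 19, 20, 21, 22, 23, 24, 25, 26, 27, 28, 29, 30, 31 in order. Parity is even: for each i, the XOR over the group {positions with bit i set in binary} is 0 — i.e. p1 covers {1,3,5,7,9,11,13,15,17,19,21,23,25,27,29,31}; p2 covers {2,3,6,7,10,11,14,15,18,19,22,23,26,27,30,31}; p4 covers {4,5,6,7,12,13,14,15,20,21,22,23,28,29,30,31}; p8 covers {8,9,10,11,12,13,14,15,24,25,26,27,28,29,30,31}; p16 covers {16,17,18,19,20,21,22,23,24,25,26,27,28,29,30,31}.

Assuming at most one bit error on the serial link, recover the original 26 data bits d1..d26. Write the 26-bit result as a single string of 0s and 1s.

00011001100001010011100000

s1 (pos 1,3,5,7,9,11,13,15,17,19,21,23,25,27,29,31): 0⊕0⊕0⊕1⊕1⊕0⊕1⊕0⊕0⊕1⊕1⊕0⊕1⊕0⊕0⊕0 = 0
s2 (pos 2,3,6,7,10,11,14,15,18,19,22,23,26,27,30,31): 1⊕0⊕0⊕1⊕0⊕0⊕0⊕0⊕0⊕1⊕0⊕0⊕1⊕0⊕0⊕0 = 0
s4 (pos 4,5,6,7,12,13,14,15,20,21,22,23,28,29,30,31): 0⊕0⊕0⊕1⊕1⊕1⊕0⊕0⊕0⊕1⊕0⊕0⊕0⊕0⊕0⊕0 = 0
s8 (pos 8,9,10,11,12,13,14,15,24,25,26,27,28,29,30,31): 0⊕1⊕0⊕0⊕1⊕1⊕0⊕0⊕1⊕1⊕1⊕0⊕0⊕0⊕0⊕0 = 0
s16 (pos 16,17,18,19,20,21,22,23,24,25,26,27,28,29,30,31): 1⊕0⊕0⊕1⊕0⊕1⊕0⊕0⊕1⊕1⊕1⊕0⊕0⊕0⊕0⊕0 = 0
Syndrome s16…s1 = 00000 → no error.
Read data bits from positions 3,5,6,7,9,10,11,12,13,14,15,17,18,19,20,21,22,23,24,25,26,27,28,29,30,31: 00011001100001010011100000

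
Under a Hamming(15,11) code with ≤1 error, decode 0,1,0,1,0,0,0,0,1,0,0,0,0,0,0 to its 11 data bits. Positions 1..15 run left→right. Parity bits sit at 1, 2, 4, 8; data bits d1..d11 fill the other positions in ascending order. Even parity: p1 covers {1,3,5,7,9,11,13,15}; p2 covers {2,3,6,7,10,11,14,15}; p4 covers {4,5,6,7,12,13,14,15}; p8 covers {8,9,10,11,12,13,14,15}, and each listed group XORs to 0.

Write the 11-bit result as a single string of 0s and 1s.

s1 (pos 1,3,5,7,9,11,13,15): 0⊕0⊕0⊕0⊕1⊕0⊕0⊕0 = 1
s2 (pos 2,3,6,7,10,11,14,15): 1⊕0⊕0⊕0⊕0⊕0⊕0⊕0 = 1
s4 (pos 4,5,6,7,12,13,14,15): 1⊕0⊕0⊕0⊕0⊕0⊕0⊕0 = 1
s8 (pos 8,9,10,11,12,13,14,15): 0⊕1⊕0⊕0⊕0⊕0⊕0⊕0 = 1
Syndrome s8…s1 = 1111 → error at position 15.
Flip position 15: 010100001000000 → 010100001000001
Read data bits from positions 3,5,6,7,9,10,11,12,13,14,15: 00001000001

00001000001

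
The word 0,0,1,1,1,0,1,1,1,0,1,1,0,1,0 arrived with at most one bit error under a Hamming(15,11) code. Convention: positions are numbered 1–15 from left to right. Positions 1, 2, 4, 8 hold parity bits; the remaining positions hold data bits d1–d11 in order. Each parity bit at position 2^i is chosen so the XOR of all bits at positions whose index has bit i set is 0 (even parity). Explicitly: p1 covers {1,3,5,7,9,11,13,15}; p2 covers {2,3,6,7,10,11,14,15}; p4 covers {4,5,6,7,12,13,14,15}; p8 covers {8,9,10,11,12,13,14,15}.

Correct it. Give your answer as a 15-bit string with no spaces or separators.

s1 (pos 1,3,5,7,9,11,13,15): 0⊕1⊕1⊕1⊕1⊕1⊕0⊕0 = 1
s2 (pos 2,3,6,7,10,11,14,15): 0⊕1⊕0⊕1⊕0⊕1⊕1⊕0 = 0
s4 (pos 4,5,6,7,12,13,14,15): 1⊕1⊕0⊕1⊕1⊕0⊕1⊕0 = 1
s8 (pos 8,9,10,11,12,13,14,15): 1⊕1⊕0⊕1⊕1⊕0⊕1⊕0 = 1
Syndrome s8…s1 = 1101 → error at position 13.
Flip position 13: 001110111011010 → 001110111011110

001110111011110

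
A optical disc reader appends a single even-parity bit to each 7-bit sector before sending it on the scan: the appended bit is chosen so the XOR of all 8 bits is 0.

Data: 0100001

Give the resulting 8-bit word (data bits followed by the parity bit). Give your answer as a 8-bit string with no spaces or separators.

01000010

XOR of the 7 data bits: 0⊕1⊕0⊕0⊕0⊕0⊕1 = 0
Parity bit = 0 (so all 8 bits XOR to 0).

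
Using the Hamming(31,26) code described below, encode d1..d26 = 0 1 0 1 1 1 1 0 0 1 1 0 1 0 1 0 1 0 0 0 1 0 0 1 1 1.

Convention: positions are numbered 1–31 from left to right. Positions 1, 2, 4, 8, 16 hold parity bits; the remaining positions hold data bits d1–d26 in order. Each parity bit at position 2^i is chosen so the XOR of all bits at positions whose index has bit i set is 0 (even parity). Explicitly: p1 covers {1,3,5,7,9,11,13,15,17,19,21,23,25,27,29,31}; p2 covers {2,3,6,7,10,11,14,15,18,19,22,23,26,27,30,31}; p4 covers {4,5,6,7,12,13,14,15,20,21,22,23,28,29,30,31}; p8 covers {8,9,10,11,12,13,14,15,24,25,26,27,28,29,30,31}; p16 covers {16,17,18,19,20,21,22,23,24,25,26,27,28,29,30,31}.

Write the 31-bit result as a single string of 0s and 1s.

Place data at non-parity positions: p1 p2 0 p4 1 0 1 p8 1 1 1 0 0 1 1 p16 0 1 0 1 0 1 0 0 0 1 0 0 1 1 1
p1 (pos 1,3,5,7,9,11,13,15,17,19,21,23,25,27,29,31): XOR of data positions = 0⊕1⊕1⊕1⊕1⊕0⊕1⊕0⊕0⊕0⊕0⊕0⊕0⊕1⊕1 = 1
p2 (pos 2,3,6,7,10,11,14,15,18,19,22,23,26,27,30,31): XOR of data positions = 0⊕0⊕1⊕1⊕1⊕1⊕1⊕1⊕0⊕1⊕0⊕1⊕0⊕1⊕1 = 0
p4 (pos 4,5,6,7,12,13,14,15,20,21,22,23,28,29,30,31): XOR of data positions = 1⊕0⊕1⊕0⊕0⊕1⊕1⊕1⊕0⊕1⊕0⊕0⊕1⊕1⊕1 = 1
p8 (pos 8,9,10,11,12,13,14,15,24,25,26,27,28,29,30,31): XOR of data positions = 1⊕1⊕1⊕0⊕0⊕1⊕1⊕0⊕0⊕1⊕0⊕0⊕1⊕1⊕1 = 1
p16 (pos 16,17,18,19,20,21,22,23,24,25,26,27,28,29,30,31): XOR of data positions = 0⊕1⊕0⊕1⊕0⊕1⊕0⊕0⊕0⊕1⊕0⊕0⊕1⊕1⊕1 = 1
Codeword: 1001101111100111010101000100111

1001101111100111010101000100111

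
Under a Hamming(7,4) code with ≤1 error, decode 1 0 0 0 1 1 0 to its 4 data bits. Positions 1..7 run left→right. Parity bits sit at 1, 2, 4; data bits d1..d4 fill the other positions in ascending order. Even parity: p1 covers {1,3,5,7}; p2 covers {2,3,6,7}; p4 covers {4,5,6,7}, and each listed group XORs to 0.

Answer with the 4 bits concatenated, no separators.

0110

s1 (pos 1,3,5,7): 1⊕0⊕1⊕0 = 0
s2 (pos 2,3,6,7): 0⊕0⊕1⊕0 = 1
s4 (pos 4,5,6,7): 0⊕1⊕1⊕0 = 0
Syndrome s4…s1 = 010 → error at position 2.
Flip position 2: 1000110 → 1100110
Read data bits from positions 3,5,6,7: 0110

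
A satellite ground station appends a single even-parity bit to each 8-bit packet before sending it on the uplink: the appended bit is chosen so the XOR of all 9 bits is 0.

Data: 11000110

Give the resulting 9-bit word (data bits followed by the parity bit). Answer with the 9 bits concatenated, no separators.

XOR of the 8 data bits: 1⊕1⊕0⊕0⊕0⊕1⊕1⊕0 = 0
Parity bit = 0 (so all 9 bits XOR to 0).

110001100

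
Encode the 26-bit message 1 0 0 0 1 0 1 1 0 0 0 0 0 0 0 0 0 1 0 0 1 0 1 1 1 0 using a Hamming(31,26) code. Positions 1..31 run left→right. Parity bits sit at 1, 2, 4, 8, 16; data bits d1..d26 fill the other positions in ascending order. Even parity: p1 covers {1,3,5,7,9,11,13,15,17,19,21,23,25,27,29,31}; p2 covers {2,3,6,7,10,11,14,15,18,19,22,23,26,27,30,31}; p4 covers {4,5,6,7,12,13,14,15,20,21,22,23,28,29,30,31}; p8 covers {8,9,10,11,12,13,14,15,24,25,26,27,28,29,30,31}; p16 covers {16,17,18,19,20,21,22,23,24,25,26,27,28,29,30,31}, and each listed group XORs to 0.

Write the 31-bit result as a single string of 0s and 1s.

1111000110110001000000100101110

Place data at non-parity positions: p1 p2 1 p4 0 0 0 p8 1 0 1 1 0 0 0 p16 0 0 0 0 0 0 1 0 0 1 0 1 1 1 0
p1 (pos 1,3,5,7,9,11,13,15,17,19,21,23,25,27,29,31): XOR of data positions = 1⊕0⊕0⊕1⊕1⊕0⊕0⊕0⊕0⊕0⊕1⊕0⊕0⊕1⊕0 = 1
p2 (pos 2,3,6,7,10,11,14,15,18,19,22,23,26,27,30,31): XOR of data positions = 1⊕0⊕0⊕0⊕1⊕0⊕0⊕0⊕0⊕0⊕1⊕1⊕0⊕1⊕0 = 1
p4 (pos 4,5,6,7,12,13,14,15,20,21,22,23,28,29,30,31): XOR of data positions = 0⊕0⊕0⊕1⊕0⊕0⊕0⊕0⊕0⊕0⊕1⊕1⊕1⊕1⊕0 = 1
p8 (pos 8,9,10,11,12,13,14,15,24,25,26,27,28,29,30,31): XOR of data positions = 1⊕0⊕1⊕1⊕0⊕0⊕0⊕0⊕0⊕1⊕0⊕1⊕1⊕1⊕0 = 1
p16 (pos 16,17,18,19,20,21,22,23,24,25,26,27,28,29,30,31): XOR of data positions = 0⊕0⊕0⊕0⊕0⊕0⊕1⊕0⊕0⊕1⊕0⊕1⊕1⊕1⊕0 = 1
Codeword: 1111000110110001000000100101110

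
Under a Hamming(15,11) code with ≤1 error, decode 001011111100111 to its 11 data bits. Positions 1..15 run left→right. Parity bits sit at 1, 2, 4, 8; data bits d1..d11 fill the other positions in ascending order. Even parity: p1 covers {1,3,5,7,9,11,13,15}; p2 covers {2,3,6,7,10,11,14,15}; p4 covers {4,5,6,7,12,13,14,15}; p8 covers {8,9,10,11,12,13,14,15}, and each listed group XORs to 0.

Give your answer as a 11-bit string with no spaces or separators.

s1 (pos 1,3,5,7,9,11,13,15): 0⊕1⊕1⊕1⊕1⊕0⊕1⊕1 = 0
s2 (pos 2,3,6,7,10,11,14,15): 0⊕1⊕1⊕1⊕1⊕0⊕1⊕1 = 0
s4 (pos 4,5,6,7,12,13,14,15): 0⊕1⊕1⊕1⊕0⊕1⊕1⊕1 = 0
s8 (pos 8,9,10,11,12,13,14,15): 1⊕1⊕1⊕0⊕0⊕1⊕1⊕1 = 0
Syndrome s8…s1 = 0000 → no error.
Read data bits from positions 3,5,6,7,9,10,11,12,13,14,15: 11111100111

11111100111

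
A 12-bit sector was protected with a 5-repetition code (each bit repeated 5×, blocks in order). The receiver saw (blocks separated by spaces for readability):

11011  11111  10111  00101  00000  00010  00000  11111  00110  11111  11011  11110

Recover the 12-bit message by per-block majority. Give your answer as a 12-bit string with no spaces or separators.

111000010111

Block 1 (11011): 4 ones → 1
Block 2 (11111): 5 ones → 1
Block 3 (10111): 4 ones → 1
Block 4 (00101): 2 ones → 0
Block 5 (00000): 0 ones → 0
Block 6 (00010): 1 one → 0
Block 7 (00000): 0 ones → 0
Block 8 (11111): 5 ones → 1
Block 9 (00110): 2 ones → 0
Block 10 (11111): 5 ones → 1
Block 11 (11011): 4 ones → 1
Block 12 (11110): 4 ones → 1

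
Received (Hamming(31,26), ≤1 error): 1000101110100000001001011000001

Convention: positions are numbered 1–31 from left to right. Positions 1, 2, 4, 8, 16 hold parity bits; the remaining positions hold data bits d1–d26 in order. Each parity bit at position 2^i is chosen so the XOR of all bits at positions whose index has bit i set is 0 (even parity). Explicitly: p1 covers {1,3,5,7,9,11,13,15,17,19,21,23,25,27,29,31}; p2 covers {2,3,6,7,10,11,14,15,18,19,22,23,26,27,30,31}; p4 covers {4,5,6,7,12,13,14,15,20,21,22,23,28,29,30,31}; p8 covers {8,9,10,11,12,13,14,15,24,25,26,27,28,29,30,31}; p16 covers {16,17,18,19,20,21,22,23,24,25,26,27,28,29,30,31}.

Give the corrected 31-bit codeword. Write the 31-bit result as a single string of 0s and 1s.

s1 (pos 1,3,5,7,9,11,13,15,17,19,21,23,25,27,29,31): 1⊕0⊕1⊕1⊕1⊕1⊕0⊕0⊕0⊕1⊕0⊕0⊕1⊕0⊕0⊕1 = 0
s2 (pos 2,3,6,7,10,11,14,15,18,19,22,23,26,27,30,31): 0⊕0⊕0⊕1⊕0⊕1⊕0⊕0⊕0⊕1⊕1⊕0⊕0⊕0⊕0⊕1 = 1
s4 (pos 4,5,6,7,12,13,14,15,20,21,22,23,28,29,30,31): 0⊕1⊕0⊕1⊕0⊕0⊕0⊕0⊕0⊕0⊕1⊕0⊕0⊕0⊕0⊕1 = 0
s8 (pos 8,9,10,11,12,13,14,15,24,25,26,27,28,29,30,31): 1⊕1⊕0⊕1⊕0⊕0⊕0⊕0⊕1⊕1⊕0⊕0⊕0⊕0⊕0⊕1 = 0
s16 (pos 16,17,18,19,20,21,22,23,24,25,26,27,28,29,30,31): 0⊕0⊕0⊕1⊕0⊕0⊕1⊕0⊕1⊕1⊕0⊕0⊕0⊕0⊕0⊕1 = 1
Syndrome s16…s1 = 10010 → error at position 18.
Flip position 18: 1000101110100000001001011000001 → 1000101110100000011001011000001

1000101110100000011001011000001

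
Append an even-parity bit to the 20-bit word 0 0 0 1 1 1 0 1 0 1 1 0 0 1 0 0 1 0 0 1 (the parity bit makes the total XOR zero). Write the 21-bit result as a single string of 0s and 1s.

000111010110010010011

XOR of the 20 data bits: 0⊕0⊕0⊕1⊕1⊕1⊕0⊕1⊕0⊕1⊕1⊕0⊕0⊕1⊕0⊕0⊕1⊕0⊕0⊕1 = 1
Parity bit = 1 (so all 21 bits XOR to 0).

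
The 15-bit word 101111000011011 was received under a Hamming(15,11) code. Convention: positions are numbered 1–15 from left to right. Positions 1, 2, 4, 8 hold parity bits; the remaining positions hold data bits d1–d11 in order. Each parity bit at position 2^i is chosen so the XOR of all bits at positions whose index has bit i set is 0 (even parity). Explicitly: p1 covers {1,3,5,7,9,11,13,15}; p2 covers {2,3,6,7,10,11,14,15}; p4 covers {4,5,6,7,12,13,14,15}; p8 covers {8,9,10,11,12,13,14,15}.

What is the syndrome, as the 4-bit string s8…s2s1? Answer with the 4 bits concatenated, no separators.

0011

s1 (pos 1,3,5,7,9,11,13,15): 1⊕1⊕1⊕0⊕0⊕1⊕0⊕1 = 1
s2 (pos 2,3,6,7,10,11,14,15): 0⊕1⊕1⊕0⊕0⊕1⊕1⊕1 = 1
s4 (pos 4,5,6,7,12,13,14,15): 1⊕1⊕1⊕0⊕1⊕0⊕1⊕1 = 0
s8 (pos 8,9,10,11,12,13,14,15): 0⊕0⊕0⊕1⊕1⊕0⊕1⊕1 = 0
Syndrome s8…s1 = 0011 → error at position 3.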